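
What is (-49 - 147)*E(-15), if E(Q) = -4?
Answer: 784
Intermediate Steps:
(-49 - 147)*E(-15) = (-49 - 147)*(-4) = -196*(-4) = 784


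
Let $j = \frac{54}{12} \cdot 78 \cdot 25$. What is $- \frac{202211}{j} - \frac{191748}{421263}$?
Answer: $- \frac{9651844577}{410731425} \approx -23.499$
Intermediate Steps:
$j = 8775$ ($j = 54 \cdot \frac{1}{12} \cdot 78 \cdot 25 = \frac{9}{2} \cdot 78 \cdot 25 = 351 \cdot 25 = 8775$)
$- \frac{202211}{j} - \frac{191748}{421263} = - \frac{202211}{8775} - \frac{191748}{421263} = \left(-202211\right) \frac{1}{8775} - \frac{63916}{140421} = - \frac{202211}{8775} - \frac{63916}{140421} = - \frac{9651844577}{410731425}$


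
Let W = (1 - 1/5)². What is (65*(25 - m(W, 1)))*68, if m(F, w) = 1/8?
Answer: 219895/2 ≈ 1.0995e+5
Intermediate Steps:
W = 16/25 (W = (1 - 1*⅕)² = (1 - ⅕)² = (⅘)² = 16/25 ≈ 0.64000)
m(F, w) = ⅛
(65*(25 - m(W, 1)))*68 = (65*(25 - 1*⅛))*68 = (65*(25 - ⅛))*68 = (65*(199/8))*68 = (12935/8)*68 = 219895/2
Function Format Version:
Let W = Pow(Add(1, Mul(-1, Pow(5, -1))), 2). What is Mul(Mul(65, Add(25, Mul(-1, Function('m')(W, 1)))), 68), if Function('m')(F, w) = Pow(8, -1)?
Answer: Rational(219895, 2) ≈ 1.0995e+5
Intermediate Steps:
W = Rational(16, 25) (W = Pow(Add(1, Mul(-1, Rational(1, 5))), 2) = Pow(Add(1, Rational(-1, 5)), 2) = Pow(Rational(4, 5), 2) = Rational(16, 25) ≈ 0.64000)
Function('m')(F, w) = Rational(1, 8)
Mul(Mul(65, Add(25, Mul(-1, Function('m')(W, 1)))), 68) = Mul(Mul(65, Add(25, Mul(-1, Rational(1, 8)))), 68) = Mul(Mul(65, Add(25, Rational(-1, 8))), 68) = Mul(Mul(65, Rational(199, 8)), 68) = Mul(Rational(12935, 8), 68) = Rational(219895, 2)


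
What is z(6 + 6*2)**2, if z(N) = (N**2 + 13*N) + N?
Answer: 331776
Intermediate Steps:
z(N) = N**2 + 14*N
z(6 + 6*2)**2 = ((6 + 6*2)*(14 + (6 + 6*2)))**2 = ((6 + 12)*(14 + (6 + 12)))**2 = (18*(14 + 18))**2 = (18*32)**2 = 576**2 = 331776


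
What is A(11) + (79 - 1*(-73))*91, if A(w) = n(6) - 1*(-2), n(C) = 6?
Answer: 13840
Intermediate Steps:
A(w) = 8 (A(w) = 6 - 1*(-2) = 6 + 2 = 8)
A(11) + (79 - 1*(-73))*91 = 8 + (79 - 1*(-73))*91 = 8 + (79 + 73)*91 = 8 + 152*91 = 8 + 13832 = 13840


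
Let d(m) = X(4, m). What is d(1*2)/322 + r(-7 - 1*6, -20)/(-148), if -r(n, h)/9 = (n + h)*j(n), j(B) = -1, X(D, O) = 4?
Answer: 48113/23828 ≈ 2.0192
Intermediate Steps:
d(m) = 4
r(n, h) = 9*h + 9*n (r(n, h) = -9*(n + h)*(-1) = -9*(h + n)*(-1) = -9*(-h - n) = 9*h + 9*n)
d(1*2)/322 + r(-7 - 1*6, -20)/(-148) = 4/322 + (9*(-20) + 9*(-7 - 1*6))/(-148) = 4*(1/322) + (-180 + 9*(-7 - 6))*(-1/148) = 2/161 + (-180 + 9*(-13))*(-1/148) = 2/161 + (-180 - 117)*(-1/148) = 2/161 - 297*(-1/148) = 2/161 + 297/148 = 48113/23828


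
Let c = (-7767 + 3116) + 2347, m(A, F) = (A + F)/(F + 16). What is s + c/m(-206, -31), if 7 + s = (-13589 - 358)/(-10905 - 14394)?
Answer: -101444338/666207 ≈ -152.27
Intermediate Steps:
s = -54382/8433 (s = -7 + (-13589 - 358)/(-10905 - 14394) = -7 - 13947/(-25299) = -7 - 13947*(-1/25299) = -7 + 4649/8433 = -54382/8433 ≈ -6.4487)
m(A, F) = (A + F)/(16 + F)
c = -2304 (c = -4651 + 2347 = -2304)
s + c/m(-206, -31) = -54382/8433 - 2304*(16 - 31)/(-206 - 31) = -54382/8433 - 2304/(-237/(-15)) = -54382/8433 - 2304/((-1/15*(-237))) = -54382/8433 - 2304/79/5 = -54382/8433 - 2304*5/79 = -54382/8433 - 11520/79 = -101444338/666207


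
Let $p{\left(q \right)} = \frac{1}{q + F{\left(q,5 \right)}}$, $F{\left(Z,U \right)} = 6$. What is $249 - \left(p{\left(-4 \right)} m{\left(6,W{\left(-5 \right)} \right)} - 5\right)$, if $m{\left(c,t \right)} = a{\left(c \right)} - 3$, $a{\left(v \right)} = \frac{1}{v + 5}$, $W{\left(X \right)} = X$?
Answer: $\frac{2810}{11} \approx 255.45$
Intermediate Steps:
$p{\left(q \right)} = \frac{1}{6 + q}$ ($p{\left(q \right)} = \frac{1}{q + 6} = \frac{1}{6 + q}$)
$a{\left(v \right)} = \frac{1}{5 + v}$
$m{\left(c,t \right)} = -3 + \frac{1}{5 + c}$ ($m{\left(c,t \right)} = \frac{1}{5 + c} - 3 = -3 + \frac{1}{5 + c}$)
$249 - \left(p{\left(-4 \right)} m{\left(6,W{\left(-5 \right)} \right)} - 5\right) = 249 - \left(\frac{\frac{1}{5 + 6} \left(-14 - 18\right)}{6 - 4} - 5\right) = 249 - \left(\frac{\frac{1}{11} \left(-14 - 18\right)}{2} - 5\right) = 249 - \left(\frac{\frac{1}{11} \left(-32\right)}{2} - 5\right) = 249 - \left(\frac{1}{2} \left(- \frac{32}{11}\right) - 5\right) = 249 - \left(- \frac{16}{11} - 5\right) = 249 - - \frac{71}{11} = 249 + \frac{71}{11} = \frac{2810}{11}$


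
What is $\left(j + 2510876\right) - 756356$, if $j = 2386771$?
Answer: $4141291$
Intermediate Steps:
$\left(j + 2510876\right) - 756356 = \left(2386771 + 2510876\right) - 756356 = 4897647 - 756356 = 4141291$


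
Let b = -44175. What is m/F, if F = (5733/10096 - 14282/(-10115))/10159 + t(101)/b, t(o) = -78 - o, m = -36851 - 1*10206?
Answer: -431317400944478269200/38926889246333 ≈ -1.1080e+7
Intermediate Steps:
m = -47057 (m = -36851 - 10206 = -47057)
F = 38926889246333/9165849946755600 (F = (5733/10096 - 14282/(-10115))/10159 + (-78 - 1*101)/(-44175) = (5733*(1/10096) - 14282*(-1/10115))*(1/10159) + (-78 - 101)*(-1/44175) = (5733/10096 + 14282/10115)*(1/10159) - 179*(-1/44175) = (202180367/102121040)*(1/10159) + 179/44175 = 202180367/1037447645360 + 179/44175 = 38926889246333/9165849946755600 ≈ 0.0042470)
m/F = -47057/38926889246333/9165849946755600 = -47057*9165849946755600/38926889246333 = -431317400944478269200/38926889246333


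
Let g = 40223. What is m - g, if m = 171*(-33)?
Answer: -45866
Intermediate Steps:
m = -5643
m - g = -5643 - 1*40223 = -5643 - 40223 = -45866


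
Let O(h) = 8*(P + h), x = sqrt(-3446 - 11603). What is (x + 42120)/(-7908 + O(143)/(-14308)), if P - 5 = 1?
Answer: -75331620/14143607 - 3577*I*sqrt(15049)/28287214 ≈ -5.3262 - 0.015513*I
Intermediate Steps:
P = 6 (P = 5 + 1 = 6)
x = I*sqrt(15049) (x = sqrt(-15049) = I*sqrt(15049) ≈ 122.67*I)
O(h) = 48 + 8*h (O(h) = 8*(6 + h) = 48 + 8*h)
(x + 42120)/(-7908 + O(143)/(-14308)) = (I*sqrt(15049) + 42120)/(-7908 + (48 + 8*143)/(-14308)) = (42120 + I*sqrt(15049))/(-7908 + (48 + 1144)*(-1/14308)) = (42120 + I*sqrt(15049))/(-7908 + 1192*(-1/14308)) = (42120 + I*sqrt(15049))/(-7908 - 298/3577) = (42120 + I*sqrt(15049))/(-28287214/3577) = (42120 + I*sqrt(15049))*(-3577/28287214) = -75331620/14143607 - 3577*I*sqrt(15049)/28287214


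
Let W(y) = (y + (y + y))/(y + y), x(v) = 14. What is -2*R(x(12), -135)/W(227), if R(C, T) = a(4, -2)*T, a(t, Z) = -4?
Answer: -720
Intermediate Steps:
W(y) = 3/2 (W(y) = (y + 2*y)/((2*y)) = (3*y)*(1/(2*y)) = 3/2)
R(C, T) = -4*T
-2*R(x(12), -135)/W(227) = -2*(-4*(-135))/3/2 = -1080*2/3 = -2*360 = -720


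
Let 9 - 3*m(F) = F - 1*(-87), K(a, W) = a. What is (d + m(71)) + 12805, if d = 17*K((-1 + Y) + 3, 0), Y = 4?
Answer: 38572/3 ≈ 12857.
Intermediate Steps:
d = 102 (d = 17*((-1 + 4) + 3) = 17*(3 + 3) = 17*6 = 102)
m(F) = -26 - F/3 (m(F) = 3 - (F - 1*(-87))/3 = 3 - (F + 87)/3 = 3 - (87 + F)/3 = 3 + (-29 - F/3) = -26 - F/3)
(d + m(71)) + 12805 = (102 + (-26 - ⅓*71)) + 12805 = (102 + (-26 - 71/3)) + 12805 = (102 - 149/3) + 12805 = 157/3 + 12805 = 38572/3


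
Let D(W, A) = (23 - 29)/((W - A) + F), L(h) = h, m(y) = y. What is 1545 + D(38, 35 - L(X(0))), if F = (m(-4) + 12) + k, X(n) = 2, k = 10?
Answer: 35529/23 ≈ 1544.7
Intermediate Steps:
F = 18 (F = (-4 + 12) + 10 = 8 + 10 = 18)
D(W, A) = -6/(18 + W - A) (D(W, A) = (23 - 29)/((W - A) + 18) = -6/(18 + W - A))
1545 + D(38, 35 - L(X(0))) = 1545 + 6/(-18 + (35 - 1*2) - 1*38) = 1545 + 6/(-18 + (35 - 2) - 38) = 1545 + 6/(-18 + 33 - 38) = 1545 + 6/(-23) = 1545 + 6*(-1/23) = 1545 - 6/23 = 35529/23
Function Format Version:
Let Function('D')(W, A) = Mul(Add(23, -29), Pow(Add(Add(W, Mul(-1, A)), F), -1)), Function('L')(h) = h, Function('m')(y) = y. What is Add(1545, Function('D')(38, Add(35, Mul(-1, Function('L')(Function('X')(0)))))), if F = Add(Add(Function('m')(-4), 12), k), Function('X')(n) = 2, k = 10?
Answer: Rational(35529, 23) ≈ 1544.7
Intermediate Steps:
F = 18 (F = Add(Add(-4, 12), 10) = Add(8, 10) = 18)
Function('D')(W, A) = Mul(-6, Pow(Add(18, W, Mul(-1, A)), -1)) (Function('D')(W, A) = Mul(Add(23, -29), Pow(Add(Add(W, Mul(-1, A)), 18), -1)) = Mul(-6, Pow(Add(18, W, Mul(-1, A)), -1)))
Add(1545, Function('D')(38, Add(35, Mul(-1, Function('L')(Function('X')(0)))))) = Add(1545, Mul(6, Pow(Add(-18, Add(35, Mul(-1, 2)), Mul(-1, 38)), -1))) = Add(1545, Mul(6, Pow(Add(-18, Add(35, -2), -38), -1))) = Add(1545, Mul(6, Pow(Add(-18, 33, -38), -1))) = Add(1545, Mul(6, Pow(-23, -1))) = Add(1545, Mul(6, Rational(-1, 23))) = Add(1545, Rational(-6, 23)) = Rational(35529, 23)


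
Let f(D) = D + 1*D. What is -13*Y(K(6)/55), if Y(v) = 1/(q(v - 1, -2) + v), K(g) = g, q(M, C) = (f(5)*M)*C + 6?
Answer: -715/1316 ≈ -0.54331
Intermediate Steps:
f(D) = 2*D (f(D) = D + D = 2*D)
q(M, C) = 6 + 10*C*M (q(M, C) = ((2*5)*M)*C + 6 = (10*M)*C + 6 = 10*C*M + 6 = 6 + 10*C*M)
Y(v) = 1/(26 - 19*v) (Y(v) = 1/((6 + 10*(-2)*(v - 1)) + v) = 1/((6 + 10*(-2)*(-1 + v)) + v) = 1/((6 + (20 - 20*v)) + v) = 1/((26 - 20*v) + v) = 1/(26 - 19*v))
-13*Y(K(6)/55) = -(-13)/(-26 + 19*(6/55)) = -(-13)/(-26 + 114/55) = -(-13)/(-1316/55) = -(-13)*(-55)/1316 = -13*55/1316 = -715/1316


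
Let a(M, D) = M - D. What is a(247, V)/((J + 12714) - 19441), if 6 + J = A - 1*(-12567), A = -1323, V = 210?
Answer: 37/4511 ≈ 0.0082022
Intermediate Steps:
J = 11238 (J = -6 + (-1323 - 1*(-12567)) = -6 + (-1323 + 12567) = -6 + 11244 = 11238)
a(247, V)/((J + 12714) - 19441) = (247 - 1*210)/((11238 + 12714) - 19441) = (247 - 210)/(23952 - 19441) = 37/4511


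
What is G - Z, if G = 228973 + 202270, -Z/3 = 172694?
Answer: 949325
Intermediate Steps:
Z = -518082 (Z = -3*172694 = -518082)
G = 431243
G - Z = 431243 - 1*(-518082) = 431243 + 518082 = 949325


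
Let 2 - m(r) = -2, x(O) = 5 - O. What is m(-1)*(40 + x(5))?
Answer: 160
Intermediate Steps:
m(r) = 4 (m(r) = 2 - 1*(-2) = 2 + 2 = 4)
m(-1)*(40 + x(5)) = 4*(40 + (5 - 1*5)) = 4*(40 + (5 - 5)) = 4*(40 + 0) = 4*40 = 160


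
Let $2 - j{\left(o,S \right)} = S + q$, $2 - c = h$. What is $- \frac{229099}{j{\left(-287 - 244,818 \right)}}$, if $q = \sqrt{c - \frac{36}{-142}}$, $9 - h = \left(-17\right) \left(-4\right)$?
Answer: $\frac{13273079664}{47271427} - \frac{229099 \sqrt{308779}}{47271427} \approx 278.09$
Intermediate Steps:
$h = -59$ ($h = 9 - \left(-17\right) \left(-4\right) = 9 - 68 = -59$)
$c = 61$ ($c = 2 - -59 = 2 + 59 = 61$)
$q = \frac{\sqrt{308779}}{71}$ ($q = \sqrt{61 - \frac{36}{-142}} = \sqrt{61 - - \frac{18}{71}} = \sqrt{61 + \frac{18}{71}} = \sqrt{\frac{4349}{71}} = \frac{\sqrt{308779}}{71} \approx 7.8265$)
$j{\left(o,S \right)} = 2 - S - \frac{\sqrt{308779}}{71}$ ($j{\left(o,S \right)} = 2 - \left(S + \frac{\sqrt{308779}}{71}\right) = 2 - S - \frac{\sqrt{308779}}{71}$)
$- \frac{229099}{j{\left(-287 - 244,818 \right)}} = - \frac{229099}{2 - 818 - \frac{\sqrt{308779}}{71}} = - \frac{229099}{-816 - \frac{\sqrt{308779}}{71}}$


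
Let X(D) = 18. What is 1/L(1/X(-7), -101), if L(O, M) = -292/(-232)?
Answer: 58/73 ≈ 0.79452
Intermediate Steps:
L(O, M) = 73/58 (L(O, M) = -292*(-1/232) = 73/58)
1/L(1/X(-7), -101) = 1/(73/58) = 58/73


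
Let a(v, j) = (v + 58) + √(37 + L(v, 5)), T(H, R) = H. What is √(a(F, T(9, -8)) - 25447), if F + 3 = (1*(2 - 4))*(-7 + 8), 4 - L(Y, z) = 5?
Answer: 2*I*√6347 ≈ 159.34*I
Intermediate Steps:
L(Y, z) = -1 (L(Y, z) = 4 - 1*5 = 4 - 5 = -1)
F = -5 (F = -3 + (1*(2 - 4))*(-7 + 8) = -3 + (1*(-2))*1 = -3 - 2*1 = -3 - 2 = -5)
a(v, j) = 64 + v (a(v, j) = (v + 58) + √(37 - 1) = (58 + v) + √36 = (58 + v) + 6 = 64 + v)
√(a(F, T(9, -8)) - 25447) = √((64 - 5) - 25447) = √(59 - 25447) = √(-25388) = 2*I*√6347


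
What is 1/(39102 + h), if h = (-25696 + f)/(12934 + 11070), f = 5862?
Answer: 12002/469292287 ≈ 2.5575e-5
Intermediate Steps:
h = -9917/12002 (h = (-25696 + 5862)/(12934 + 11070) = -19834/24004 = -19834*1/24004 = -9917/12002 ≈ -0.82628)
1/(39102 + h) = 1/(39102 - 9917/12002) = 1/(469292287/12002) = 12002/469292287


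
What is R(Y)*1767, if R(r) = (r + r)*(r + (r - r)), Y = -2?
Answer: 14136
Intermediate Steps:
R(r) = 2*r² (R(r) = (2*r)*(r + 0) = (2*r)*r = 2*r²)
R(Y)*1767 = (2*(-2)²)*1767 = (2*4)*1767 = 8*1767 = 14136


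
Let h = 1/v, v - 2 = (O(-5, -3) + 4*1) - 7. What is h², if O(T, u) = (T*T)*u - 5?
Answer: 1/6561 ≈ 0.00015242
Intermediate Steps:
O(T, u) = -5 + u*T² (O(T, u) = T²*u - 5 = u*T² - 5 = -5 + u*T²)
v = -81 (v = 2 + (((-5 - 3*(-5)²) + 4*1) - 7) = 2 + (((-5 - 3*25) + 4) - 7) = 2 + (((-5 - 75) + 4) - 7) = 2 + ((-80 + 4) - 7) = 2 + (-76 - 7) = 2 - 83 = -81)
h = -1/81 (h = 1/(-81) = -1/81 ≈ -0.012346)
h² = (-1/81)² = 1/6561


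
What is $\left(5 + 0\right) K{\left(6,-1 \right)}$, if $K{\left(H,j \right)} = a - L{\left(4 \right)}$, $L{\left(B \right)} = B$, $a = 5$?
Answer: $5$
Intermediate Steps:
$K{\left(H,j \right)} = 1$ ($K{\left(H,j \right)} = 5 - 4 = 1$)
$\left(5 + 0\right) K{\left(6,-1 \right)} = \left(5 + 0\right) 1 = 5 \cdot 1 = 5$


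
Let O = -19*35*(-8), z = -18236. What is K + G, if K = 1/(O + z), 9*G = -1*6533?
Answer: -84380237/116244 ≈ -725.89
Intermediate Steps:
G = -6533/9 (G = (-1*6533)/9 = (⅑)*(-6533) = -6533/9 ≈ -725.89)
O = 5320 (O = -665*(-8) = 5320)
K = -1/12916 (K = 1/(5320 - 18236) = 1/(-12916) = -1/12916 ≈ -7.7423e-5)
K + G = -1/12916 - 6533/9 = -84380237/116244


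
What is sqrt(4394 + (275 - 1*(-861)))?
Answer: sqrt(5530) ≈ 74.364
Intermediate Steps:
sqrt(4394 + (275 - 1*(-861))) = sqrt(4394 + (275 + 861)) = sqrt(4394 + 1136) = sqrt(5530)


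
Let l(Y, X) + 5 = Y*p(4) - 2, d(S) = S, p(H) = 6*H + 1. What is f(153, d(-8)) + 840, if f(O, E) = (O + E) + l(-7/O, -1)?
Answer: 149459/153 ≈ 976.86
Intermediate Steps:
p(H) = 1 + 6*H
l(Y, X) = -7 + 25*Y (l(Y, X) = -5 + (Y*(1 + 6*4) - 2) = -5 + (Y*(1 + 24) - 2) = -5 + (Y*25 - 2) = -5 + (25*Y - 2) = -5 + (-2 + 25*Y) = -7 + 25*Y)
f(O, E) = -7 + E + O - 175/O (f(O, E) = (O + E) + (-7 + 25*(-7/O)) = (E + O) + (-7 - 175/O) = -7 + E + O - 175/O)
f(153, d(-8)) + 840 = (-7 - 8 + 153 - 175/153) + 840 = 20939/153 + 840 = 149459/153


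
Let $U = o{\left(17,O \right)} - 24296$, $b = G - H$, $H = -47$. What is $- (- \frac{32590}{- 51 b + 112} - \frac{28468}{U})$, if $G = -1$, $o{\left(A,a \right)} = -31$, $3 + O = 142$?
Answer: $- \frac{428207221}{27173259} \approx -15.758$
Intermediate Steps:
$O = 139$ ($O = -3 + 142 = 139$)
$b = 46$ ($b = -1 - -47 = -1 + 47 = 46$)
$U = -24327$ ($U = -31 - 24296 = -24327$)
$- (- \frac{32590}{- 51 b + 112} - \frac{28468}{U}) = - (- \frac{32590}{\left(-51\right) 46 + 112} - \frac{28468}{-24327}) = - (- \frac{32590}{-2346 + 112} - - \frac{28468}{24327}) = - (- \frac{32590}{-2234} + \frac{28468}{24327}) = - (\left(-32590\right) \left(- \frac{1}{2234}\right) + \frac{28468}{24327}) = - (\frac{16295}{1117} + \frac{28468}{24327}) = \left(-1\right) \frac{428207221}{27173259} = - \frac{428207221}{27173259}$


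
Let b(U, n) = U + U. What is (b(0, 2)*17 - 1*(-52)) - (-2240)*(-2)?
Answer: -4428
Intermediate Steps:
b(U, n) = 2*U
(b(0, 2)*17 - 1*(-52)) - (-2240)*(-2) = ((2*0)*17 - 1*(-52)) - (-2240)*(-2) = (0*17 + 52) - 80*56 = (0 + 52) - 4480 = 52 - 4480 = -4428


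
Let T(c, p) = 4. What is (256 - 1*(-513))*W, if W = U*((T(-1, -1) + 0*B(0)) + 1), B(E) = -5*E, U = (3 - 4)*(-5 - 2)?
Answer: 26915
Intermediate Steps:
U = 7 (U = -1*(-7) = 7)
W = 35 (W = 7*((4 + 0*(-5*0)) + 1) = 7*((4 + 0*0) + 1) = 7*((4 + 0) + 1) = 7*(4 + 1) = 7*5 = 35)
(256 - 1*(-513))*W = (256 - 1*(-513))*35 = (256 + 513)*35 = 769*35 = 26915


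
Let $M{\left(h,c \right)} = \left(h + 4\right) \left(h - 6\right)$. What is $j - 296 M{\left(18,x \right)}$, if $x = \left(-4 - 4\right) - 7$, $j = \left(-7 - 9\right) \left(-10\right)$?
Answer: $-77984$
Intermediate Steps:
$j = 160$ ($j = \left(-16\right) \left(-10\right) = 160$)
$x = -15$ ($x = -8 - 7 = -15$)
$M{\left(h,c \right)} = \left(-6 + h\right) \left(4 + h\right)$ ($M{\left(h,c \right)} = \left(4 + h\right) \left(-6 + h\right) = \left(-6 + h\right) \left(4 + h\right)$)
$j - 296 M{\left(18,x \right)} = 160 - 296 \left(-24 + 18^{2} - 36\right) = 160 - 296 \left(-24 + 324 - 36\right) = 160 - 78144 = -77984$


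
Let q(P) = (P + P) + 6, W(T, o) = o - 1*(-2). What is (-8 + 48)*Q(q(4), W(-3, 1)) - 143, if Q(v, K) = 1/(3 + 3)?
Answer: -409/3 ≈ -136.33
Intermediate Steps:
W(T, o) = 2 + o (W(T, o) = o + 2 = 2 + o)
q(P) = 6 + 2*P (q(P) = 2*P + 6 = 6 + 2*P)
Q(v, K) = ⅙ (Q(v, K) = 1/6 = ⅙)
(-8 + 48)*Q(q(4), W(-3, 1)) - 143 = (-8 + 48)*(⅙) - 143 = 40*(⅙) - 143 = 20/3 - 143 = -409/3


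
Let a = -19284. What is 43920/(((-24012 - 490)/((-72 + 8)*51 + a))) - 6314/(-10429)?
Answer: 5164039253134/127765679 ≈ 40418.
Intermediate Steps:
43920/(((-24012 - 490)/((-72 + 8)*51 + a))) - 6314/(-10429) = 43920/(((-24012 - 490)/((-72 + 8)*51 - 19284))) - 6314/(-10429) = 43920/((-24502/(-64*51 - 19284))) - 6314*(-1/10429) = 43920/((-24502/(-3264 - 19284))) + 6314/10429 = 43920/((-24502/(-22548))) + 6314/10429 = 43920/((-24502*(-1/22548))) + 6314/10429 = 43920/(12251/11274) + 6314/10429 = 43920*(11274/12251) + 6314/10429 = 495154080/12251 + 6314/10429 = 5164039253134/127765679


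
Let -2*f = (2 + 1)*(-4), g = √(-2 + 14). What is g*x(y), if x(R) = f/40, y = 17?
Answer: 3*√3/10 ≈ 0.51962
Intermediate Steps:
g = 2*√3 (g = √12 = 2*√3 ≈ 3.4641)
f = 6 (f = -(2 + 1)*(-4)/2 = -3*(-4)/2 = -½*(-12) = 6)
x(R) = 3/20 (x(R) = 6/40 = 6*(1/40) = 3/20)
g*x(y) = (2*√3)*(3/20) = 3*√3/10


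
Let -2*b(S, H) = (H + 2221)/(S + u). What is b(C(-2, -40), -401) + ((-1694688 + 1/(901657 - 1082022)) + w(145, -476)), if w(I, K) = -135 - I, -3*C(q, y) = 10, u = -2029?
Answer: -20482759111557/12084455 ≈ -1.6950e+6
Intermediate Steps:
C(q, y) = -10/3 (C(q, y) = -⅓*10 = -10/3)
b(S, H) = -(2221 + H)/(2*(-2029 + S)) (b(S, H) = -(H + 2221)/(2*(S - 2029)) = -(2221 + H)/(2*(-2029 + S)))
b(C(-2, -40), -401) + ((-1694688 + 1/(901657 - 1082022)) + w(145, -476)) = (-2221 - 1*(-401))/(2*(-2029 - 10/3)) + ((-1694688 + 1/(901657 - 1082022)) + (-135 - 1*145)) = (-2221 + 401)/(2*(-6097/3)) + ((-1694688 + 1/(-180365)) + (-135 - 145)) = (½)*(-3/6097)*(-1820) + ((-1694688 - 1/180365) - 280) = 30/67 + (-305662401121/180365 - 280) = 30/67 - 305712903321/180365 = -20482759111557/12084455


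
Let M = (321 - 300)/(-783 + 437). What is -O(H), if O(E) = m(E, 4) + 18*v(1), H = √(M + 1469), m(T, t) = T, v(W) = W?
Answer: -18 - √175855538/346 ≈ -56.327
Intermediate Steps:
M = -21/346 (M = 21/(-346) = 21*(-1/346) = -21/346 ≈ -0.060694)
H = √175855538/346 (H = √(-21/346 + 1469) = √(508253/346) = √175855538/346 ≈ 38.327)
O(E) = 18 + E (O(E) = E + 18*1 = E + 18 = 18 + E)
-O(H) = -(18 + √175855538/346) = -18 - √175855538/346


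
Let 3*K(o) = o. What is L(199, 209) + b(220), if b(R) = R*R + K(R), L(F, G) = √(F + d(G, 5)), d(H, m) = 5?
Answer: 145420/3 + 2*√51 ≈ 48488.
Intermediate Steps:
K(o) = o/3
L(F, G) = √(5 + F) (L(F, G) = √(F + 5) = √(5 + F))
b(R) = R² + R/3 (b(R) = R*R + R/3 = R² + R/3)
L(199, 209) + b(220) = √(5 + 199) + 220*(⅓ + 220) = √204 + 220*(661/3) = 2*√51 + 145420/3 = 145420/3 + 2*√51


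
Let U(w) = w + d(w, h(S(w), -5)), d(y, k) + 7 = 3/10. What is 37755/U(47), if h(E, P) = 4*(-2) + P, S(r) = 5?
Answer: 377550/403 ≈ 936.85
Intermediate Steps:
h(E, P) = -8 + P
d(y, k) = -67/10 (d(y, k) = -7 + 3/10 = -67/10)
U(w) = -67/10 + w (U(w) = w - 67/10 = -67/10 + w)
37755/U(47) = 37755/(-67/10 + 47) = 37755/(403/10) = 37755*(10/403) = 377550/403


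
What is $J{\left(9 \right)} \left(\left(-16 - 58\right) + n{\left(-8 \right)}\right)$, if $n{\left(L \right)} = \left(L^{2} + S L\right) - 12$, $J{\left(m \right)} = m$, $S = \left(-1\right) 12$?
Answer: $666$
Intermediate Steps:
$S = -12$
$n{\left(L \right)} = -12 + L^{2} - 12 L$ ($n{\left(L \right)} = \left(L^{2} - 12 L\right) - 12 = -12 + L^{2} - 12 L$)
$J{\left(9 \right)} \left(\left(-16 - 58\right) + n{\left(-8 \right)}\right) = 9 \left(\left(-16 - 58\right) - \left(-84 - 64\right)\right) = 9 \left(\left(-16 - 58\right) + \left(-12 + 64 + 96\right)\right) = 9 \left(-74 + 148\right) = 9 \cdot 74 = 666$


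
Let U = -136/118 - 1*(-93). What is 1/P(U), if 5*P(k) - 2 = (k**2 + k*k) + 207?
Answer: 17405/59458651 ≈ 0.00029272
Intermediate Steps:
U = 5419/59 (U = -136*1/118 + 93 = -68/59 + 93 = 5419/59 ≈ 91.847)
P(k) = 209/5 + 2*k**2/5 (P(k) = 2/5 + ((k**2 + k*k) + 207)/5 = 2/5 + ((k**2 + k**2) + 207)/5 = 2/5 + (2*k**2 + 207)/5 = 2/5 + (207 + 2*k**2)/5 = 2/5 + (207/5 + 2*k**2/5) = 209/5 + 2*k**2/5)
1/P(U) = 1/(209/5 + 2*(5419/59)**2/5) = 1/(209/5 + (2/5)*(29365561/3481)) = 1/(209/5 + 58731122/17405) = 1/(59458651/17405) = 17405/59458651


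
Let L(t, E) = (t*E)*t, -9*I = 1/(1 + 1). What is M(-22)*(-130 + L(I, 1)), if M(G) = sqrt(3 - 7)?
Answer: -42119*I/162 ≈ -259.99*I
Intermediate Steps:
I = -1/18 (I = -1/(9*(1 + 1)) = -1/9/2 = -1/9*1/2 = -1/18 ≈ -0.055556)
L(t, E) = E*t**2 (L(t, E) = (E*t)*t = E*t**2)
M(G) = 2*I (M(G) = sqrt(-4) = 2*I)
M(-22)*(-130 + L(I, 1)) = (2*I)*(-130 + 1*(-1/18)**2) = (2*I)*(-130 + 1*(1/324)) = (2*I)*(-130 + 1/324) = (2*I)*(-42119/324) = -42119*I/162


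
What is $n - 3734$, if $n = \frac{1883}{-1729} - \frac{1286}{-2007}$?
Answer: $- \frac{1851274327}{495729} \approx -3734.4$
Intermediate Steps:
$n = - \frac{222241}{495729}$ ($n = 1883 \left(- \frac{1}{1729}\right) - - \frac{1286}{2007} = - \frac{269}{247} + \frac{1286}{2007} = - \frac{222241}{495729} \approx -0.44831$)
$n - 3734 = - \frac{222241}{495729} - 3734 = - \frac{1851274327}{495729}$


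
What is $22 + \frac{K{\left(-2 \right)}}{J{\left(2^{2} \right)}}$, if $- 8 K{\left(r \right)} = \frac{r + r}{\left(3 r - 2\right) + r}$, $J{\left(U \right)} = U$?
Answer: $\frac{1759}{80} \approx 21.987$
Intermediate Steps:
$K{\left(r \right)} = - \frac{r}{4 \left(-2 + 4 r\right)}$ ($K{\left(r \right)} = - \frac{\left(r + r\right) \frac{1}{\left(3 r - 2\right) + r}}{8} = - \frac{2 r \frac{1}{\left(-2 + 3 r\right) + r}}{8} = - \frac{2 r \frac{1}{-2 + 4 r}}{8} = - \frac{r}{4 \left(-2 + 4 r\right)}$)
$22 + \frac{K{\left(-2 \right)}}{J{\left(2^{2} \right)}} = 22 + \frac{\left(-1\right) \left(-2\right) \frac{1}{-8 + 16 \left(-2\right)}}{2^{2}} = 22 + \frac{\left(-1\right) \left(-2\right) \frac{1}{-8 - 32}}{4} = 22 + \frac{\left(-1\right) \left(-2\right) \frac{1}{-40}}{4} = 22 + \frac{\left(-1\right) \left(-2\right) \left(- \frac{1}{40}\right)}{4} = 22 + \frac{1}{4} \left(- \frac{1}{20}\right) = 22 - \frac{1}{80} = \frac{1759}{80}$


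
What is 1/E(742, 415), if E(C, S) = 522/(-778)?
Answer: -389/261 ≈ -1.4904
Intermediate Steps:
E(C, S) = -261/389 (E(C, S) = 522*(-1/778) = -261/389)
1/E(742, 415) = 1/(-261/389) = -389/261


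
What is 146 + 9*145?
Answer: 1451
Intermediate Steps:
146 + 9*145 = 146 + 1305 = 1451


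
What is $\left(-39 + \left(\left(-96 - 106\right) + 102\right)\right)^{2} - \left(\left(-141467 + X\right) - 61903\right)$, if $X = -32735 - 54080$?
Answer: $309506$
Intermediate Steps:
$X = -86815$
$\left(-39 + \left(\left(-96 - 106\right) + 102\right)\right)^{2} - \left(\left(-141467 + X\right) - 61903\right) = \left(-39 + \left(\left(-96 - 106\right) + 102\right)\right)^{2} - \left(\left(-141467 - 86815\right) - 61903\right) = \left(-39 + \left(-202 + 102\right)\right)^{2} - \left(-228282 - 61903\right) = \left(-39 - 100\right)^{2} - -290185 = \left(-139\right)^{2} + 290185 = 19321 + 290185 = 309506$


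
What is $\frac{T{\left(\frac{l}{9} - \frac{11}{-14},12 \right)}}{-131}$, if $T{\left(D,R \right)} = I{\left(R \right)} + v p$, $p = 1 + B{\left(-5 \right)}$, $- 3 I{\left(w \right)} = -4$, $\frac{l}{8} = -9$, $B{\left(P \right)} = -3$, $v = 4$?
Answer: $\frac{20}{393} \approx 0.050891$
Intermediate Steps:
$l = -72$ ($l = 8 \left(-9\right) = -72$)
$I{\left(w \right)} = \frac{4}{3}$ ($I{\left(w \right)} = \left(- \frac{1}{3}\right) \left(-4\right) = \frac{4}{3}$)
$p = -2$ ($p = 1 - 3 = -2$)
$T{\left(D,R \right)} = - \frac{20}{3}$ ($T{\left(D,R \right)} = \frac{4}{3} + 4 \left(-2\right) = \frac{4}{3} - 8 = - \frac{20}{3}$)
$\frac{T{\left(\frac{l}{9} - \frac{11}{-14},12 \right)}}{-131} = - \frac{20}{3 \left(-131\right)} = \left(- \frac{20}{3}\right) \left(- \frac{1}{131}\right) = \frac{20}{393}$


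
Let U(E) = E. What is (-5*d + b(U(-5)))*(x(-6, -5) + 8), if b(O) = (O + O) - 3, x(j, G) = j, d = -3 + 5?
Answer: -46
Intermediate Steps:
d = 2
b(O) = -3 + 2*O (b(O) = 2*O - 3 = -3 + 2*O)
(-5*d + b(U(-5)))*(x(-6, -5) + 8) = (-5*2 + (-3 + 2*(-5)))*(-6 + 8) = (-10 + (-3 - 10))*2 = (-10 - 13)*2 = -23*2 = -46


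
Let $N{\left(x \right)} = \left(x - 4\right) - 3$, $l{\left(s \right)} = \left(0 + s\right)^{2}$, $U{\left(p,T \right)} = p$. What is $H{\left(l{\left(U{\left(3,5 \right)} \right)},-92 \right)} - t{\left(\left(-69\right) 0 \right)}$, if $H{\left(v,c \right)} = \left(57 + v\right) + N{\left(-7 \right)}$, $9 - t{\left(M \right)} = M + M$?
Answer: $43$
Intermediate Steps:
$l{\left(s \right)} = s^{2}$
$N{\left(x \right)} = -7 + x$ ($N{\left(x \right)} = \left(-4 + x\right) - 3 = -7 + x$)
$t{\left(M \right)} = 9 - 2 M$ ($t{\left(M \right)} = 9 - \left(M + M\right) = 9 - 2 M$)
$H{\left(v,c \right)} = 43 + v$ ($H{\left(v,c \right)} = \left(57 + v\right) - 14 = 43 + v$)
$H{\left(l{\left(U{\left(3,5 \right)} \right)},-92 \right)} - t{\left(\left(-69\right) 0 \right)} = \left(43 + 3^{2}\right) - \left(9 - 2 \left(\left(-69\right) 0\right)\right) = \left(43 + 9\right) - \left(9 - 0\right) = 52 - \left(9 + 0\right) = 52 - 9 = 43$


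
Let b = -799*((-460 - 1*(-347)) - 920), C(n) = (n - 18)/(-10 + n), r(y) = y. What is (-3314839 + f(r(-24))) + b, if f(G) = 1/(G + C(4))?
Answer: -161815683/65 ≈ -2.4895e+6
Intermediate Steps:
C(n) = (-18 + n)/(-10 + n)
b = 825367 (b = -799*((-460 + 347) - 920) = -799*(-113 - 920) = -799*(-1033) = 825367)
f(G) = 1/(7/3 + G) (f(G) = 1/(G + (-18 + 4)/(-10 + 4)) = 1/(G - 14/(-6)) = 1/(G - 1/6*(-14)) = 1/(G + 7/3) = 1/(7/3 + G))
(-3314839 + f(r(-24))) + b = (-3314839 + 3/(7 + 3*(-24))) + 825367 = (-3314839 + 3/(7 - 72)) + 825367 = (-3314839 + 3/(-65)) + 825367 = (-3314839 + 3*(-1/65)) + 825367 = (-3314839 - 3/65) + 825367 = -215464538/65 + 825367 = -161815683/65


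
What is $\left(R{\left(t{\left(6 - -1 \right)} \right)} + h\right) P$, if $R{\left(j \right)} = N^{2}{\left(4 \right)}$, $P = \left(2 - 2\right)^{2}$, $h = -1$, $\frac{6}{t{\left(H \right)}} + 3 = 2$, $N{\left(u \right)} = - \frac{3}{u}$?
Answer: $0$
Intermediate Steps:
$t{\left(H \right)} = -6$ ($t{\left(H \right)} = \frac{6}{-3 + 2} = \frac{6}{-1} = 6 \left(-1\right) = -6$)
$P = 0$ ($P = 0^{2} = 0$)
$R{\left(j \right)} = \frac{9}{16}$ ($R{\left(j \right)} = \left(- \frac{3}{4}\right)^{2} = \frac{9}{16}$)
$\left(R{\left(t{\left(6 - -1 \right)} \right)} + h\right) P = \left(\frac{9}{16} - 1\right) 0 = \left(- \frac{7}{16}\right) 0 = 0$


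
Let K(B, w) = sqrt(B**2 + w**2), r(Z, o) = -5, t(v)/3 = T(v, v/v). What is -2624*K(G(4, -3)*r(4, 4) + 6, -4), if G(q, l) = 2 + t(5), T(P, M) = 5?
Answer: -2624*sqrt(6257) ≈ -2.0756e+5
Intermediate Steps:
t(v) = 15 (t(v) = 3*5 = 15)
G(q, l) = 17 (G(q, l) = 2 + 15 = 17)
-2624*K(G(4, -3)*r(4, 4) + 6, -4) = -2624*sqrt((17*(-5) + 6)**2 + (-4)**2) = -2624*sqrt((-85 + 6)**2 + 16) = -2624*sqrt((-79)**2 + 16) = -2624*sqrt(6241 + 16) = -2624*sqrt(6257)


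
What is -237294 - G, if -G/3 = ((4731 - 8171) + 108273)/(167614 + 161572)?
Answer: -78113548185/329186 ≈ -2.3729e+5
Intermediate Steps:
G = -314499/329186 (G = -3*((4731 - 8171) + 108273)/(167614 + 161572) = -3*(-3440 + 108273)/329186 = -314499/329186 ≈ -0.95538)
-237294 - G = -237294 - 1*(-314499/329186) = -237294 + 314499/329186 = -78113548185/329186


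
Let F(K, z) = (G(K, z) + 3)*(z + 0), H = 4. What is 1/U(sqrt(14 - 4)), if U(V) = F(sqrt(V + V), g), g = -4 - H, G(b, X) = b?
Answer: -1/(24 + 8*2**(3/4)*5**(1/4)) ≈ -0.022666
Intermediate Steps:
g = -8 (g = -4 - 1*4 = -4 - 4 = -8)
F(K, z) = z*(3 + K) (F(K, z) = (K + 3)*(z + 0) = (3 + K)*z = z*(3 + K))
U(V) = -24 - 8*sqrt(2)*sqrt(V) (U(V) = -8*(3 + sqrt(V + V)) = -8*(3 + sqrt(2*V)) = -8*(3 + sqrt(2)*sqrt(V)) = -24 - 8*sqrt(2)*sqrt(V))
1/U(sqrt(14 - 4)) = 1/(-24 - 8*sqrt(2)*sqrt(sqrt(14 - 4))) = 1/(-24 - 8*sqrt(2)*sqrt(sqrt(10))) = 1/(-24 - 8*sqrt(2)*10**(1/4)) = 1/(-24 - 8*2**(3/4)*5**(1/4))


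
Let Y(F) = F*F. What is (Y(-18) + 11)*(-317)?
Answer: -106195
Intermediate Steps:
Y(F) = F²
(Y(-18) + 11)*(-317) = ((-18)² + 11)*(-317) = (324 + 11)*(-317) = 335*(-317) = -106195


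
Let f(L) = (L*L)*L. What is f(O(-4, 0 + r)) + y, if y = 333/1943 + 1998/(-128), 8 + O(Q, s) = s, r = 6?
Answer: -2914561/124352 ≈ -23.438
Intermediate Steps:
O(Q, s) = -8 + s
f(L) = L³ (f(L) = L²*L = L³)
y = -1919745/124352 (y = 333*(1/1943) + 1998*(-1/128) = 333/1943 - 999/64 = -1919745/124352 ≈ -15.438)
f(O(-4, 0 + r)) + y = (-8 + (0 + 6))³ - 1919745/124352 = (-8 + 6)³ - 1919745/124352 = (-2)³ - 1919745/124352 = -8 - 1919745/124352 = -2914561/124352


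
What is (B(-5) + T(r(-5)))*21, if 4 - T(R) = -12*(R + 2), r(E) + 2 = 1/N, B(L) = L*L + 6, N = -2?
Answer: 609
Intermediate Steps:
B(L) = 6 + L² (B(L) = L² + 6 = 6 + L²)
r(E) = -5/2 (r(E) = -2 + 1/(-2) = -2 - ½ = -5/2)
T(R) = 28 + 12*R (T(R) = 4 - (-12)*(R + 2) = 4 - (-12)*(2 + R) = 4 - (-24 - 12*R) = 4 + (24 + 12*R) = 28 + 12*R)
(B(-5) + T(r(-5)))*21 = ((6 + (-5)²) + (28 + 12*(-5/2)))*21 = ((6 + 25) + (28 - 30))*21 = (31 - 2)*21 = 29*21 = 609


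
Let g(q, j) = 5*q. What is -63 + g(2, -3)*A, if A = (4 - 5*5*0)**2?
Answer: 97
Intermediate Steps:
A = 16 (A = (4 - 25*0)**2 = (4 + 0)**2 = 4**2 = 16)
-63 + g(2, -3)*A = -63 + (5*2)*16 = -63 + 10*16 = -63 + 160 = 97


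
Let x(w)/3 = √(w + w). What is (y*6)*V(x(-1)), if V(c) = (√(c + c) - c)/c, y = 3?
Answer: -18 - 6*2^(¼)*√3*I^(3/2) ≈ -9.2612 - 8.7388*I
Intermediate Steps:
x(w) = 3*√2*√w (x(w) = 3*√(w + w) = 3*√(2*w) = 3*(√2*√w) = 3*√2*√w)
V(c) = (-c + √2*√c)/c (V(c) = (√(2*c) - c)/c = (√2*√c - c)/c = (-c + √2*√c)/c)
(y*6)*V(x(-1)) = (3*6)*(-1 + √2/√(3*√2*√(-1))) = 18*(-1 + √2/√(3*√2*I)) = 18*(-1 + √2/√(3*I*√2)) = 18*(-1 + √2*(2^(¾)*√3*(-I^(3/2))/6)) = 18*(-1 - 2^(¼)*√3*I^(3/2)/3) = -18 - 6*2^(¼)*√3*I^(3/2)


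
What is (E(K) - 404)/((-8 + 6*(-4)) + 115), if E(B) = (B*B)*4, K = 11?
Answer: 80/83 ≈ 0.96386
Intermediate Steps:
E(B) = 4*B² (E(B) = B²*4 = 4*B²)
(E(K) - 404)/((-8 + 6*(-4)) + 115) = (4*11² - 404)/((-8 + 6*(-4)) + 115) = (4*121 - 404)/((-8 - 24) + 115) = (484 - 404)/(-32 + 115) = 80/83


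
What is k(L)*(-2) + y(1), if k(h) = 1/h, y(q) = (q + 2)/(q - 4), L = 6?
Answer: -4/3 ≈ -1.3333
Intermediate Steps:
y(q) = (2 + q)/(-4 + q)
k(L)*(-2) + y(1) = -2/6 + (2 + 1)/(-4 + 1) = (⅙)*(-2) + 3/(-3) = -⅓ - ⅓*3 = -⅓ - 1 = -4/3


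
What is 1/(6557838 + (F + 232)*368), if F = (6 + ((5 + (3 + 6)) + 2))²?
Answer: 1/6821326 ≈ 1.4660e-7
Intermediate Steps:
F = 484 (F = (6 + ((5 + 9) + 2))² = (6 + (14 + 2))² = (6 + 16)² = 22² = 484)
1/(6557838 + (F + 232)*368) = 1/(6557838 + (484 + 232)*368) = 1/(6557838 + 716*368) = 1/(6557838 + 263488) = 1/6821326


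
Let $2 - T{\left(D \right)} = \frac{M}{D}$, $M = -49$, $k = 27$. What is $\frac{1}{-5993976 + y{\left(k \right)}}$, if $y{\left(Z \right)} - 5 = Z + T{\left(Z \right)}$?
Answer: $- \frac{27}{161836385} \approx -1.6684 \cdot 10^{-7}$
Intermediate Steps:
$T{\left(D \right)} = 2 + \frac{49}{D}$ ($T{\left(D \right)} = 2 - - \frac{49}{D} = 2 + \frac{49}{D}$)
$y{\left(Z \right)} = 7 + Z + \frac{49}{Z}$ ($y{\left(Z \right)} = 5 + \left(Z + \left(2 + \frac{49}{Z}\right)\right) = 5 + \left(2 + Z + \frac{49}{Z}\right) = 7 + Z + \frac{49}{Z}$)
$\frac{1}{-5993976 + y{\left(k \right)}} = \frac{1}{-5993976 + \left(7 + 27 + \frac{49}{27}\right)} = \frac{1}{-5993976 + \frac{967}{27}} = \frac{1}{- \frac{161836385}{27}} = - \frac{27}{161836385}$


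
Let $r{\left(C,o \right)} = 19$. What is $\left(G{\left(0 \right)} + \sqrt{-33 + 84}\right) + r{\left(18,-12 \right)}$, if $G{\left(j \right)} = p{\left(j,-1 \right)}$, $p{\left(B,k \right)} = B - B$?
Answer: $19 + \sqrt{51} \approx 26.141$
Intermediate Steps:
$p{\left(B,k \right)} = 0$
$G{\left(j \right)} = 0$
$\left(G{\left(0 \right)} + \sqrt{-33 + 84}\right) + r{\left(18,-12 \right)} = \left(0 + \sqrt{-33 + 84}\right) + 19 = \left(0 + \sqrt{51}\right) + 19 = \sqrt{51} + 19 = 19 + \sqrt{51}$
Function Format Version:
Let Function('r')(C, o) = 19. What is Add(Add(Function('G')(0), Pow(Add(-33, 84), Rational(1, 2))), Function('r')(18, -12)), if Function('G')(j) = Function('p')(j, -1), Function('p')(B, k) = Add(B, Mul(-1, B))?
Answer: Add(19, Pow(51, Rational(1, 2))) ≈ 26.141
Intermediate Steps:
Function('p')(B, k) = 0
Function('G')(j) = 0
Add(Add(Function('G')(0), Pow(Add(-33, 84), Rational(1, 2))), Function('r')(18, -12)) = Add(Add(0, Pow(Add(-33, 84), Rational(1, 2))), 19) = Add(Add(0, Pow(51, Rational(1, 2))), 19) = Add(Pow(51, Rational(1, 2)), 19) = Add(19, Pow(51, Rational(1, 2)))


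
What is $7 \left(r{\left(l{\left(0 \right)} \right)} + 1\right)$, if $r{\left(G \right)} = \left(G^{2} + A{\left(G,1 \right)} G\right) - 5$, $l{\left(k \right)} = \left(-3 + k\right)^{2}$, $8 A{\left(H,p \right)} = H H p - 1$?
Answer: $1169$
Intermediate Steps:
$A{\left(H,p \right)} = - \frac{1}{8} + \frac{p H^{2}}{8}$ ($A{\left(H,p \right)} = \frac{H H p - 1}{8} = \frac{H^{2} p - 1}{8} = \frac{p H^{2} - 1}{8} = \frac{-1 + p H^{2}}{8} = - \frac{1}{8} + \frac{p H^{2}}{8}$)
$r{\left(G \right)} = -5 + G^{2} + G \left(- \frac{1}{8} + \frac{G^{2}}{8}\right)$ ($r{\left(G \right)} = \left(G^{2} + \left(- \frac{1}{8} + \frac{1}{8} \cdot 1 G^{2}\right) G\right) - 5 = \left(G^{2} + \left(- \frac{1}{8} + \frac{G^{2}}{8}\right) G\right) - 5 = \left(G^{2} + G \left(- \frac{1}{8} + \frac{G^{2}}{8}\right)\right) - 5 = -5 + G^{2} + G \left(- \frac{1}{8} + \frac{G^{2}}{8}\right)$)
$7 \left(r{\left(l{\left(0 \right)} \right)} + 1\right) = 7 \left(\left(-5 + \left(\left(-3 + 0\right)^{2}\right)^{2} - \frac{\left(-3 + 0\right)^{2}}{8} + \frac{\left(\left(-3 + 0\right)^{2}\right)^{3}}{8}\right) + 1\right) = 7 \left(\left(-5 + \left(\left(-3\right)^{2}\right)^{2} - \frac{\left(-3\right)^{2}}{8} + \frac{\left(\left(-3\right)^{2}\right)^{3}}{8}\right) + 1\right) = 7 \left(\left(-5 + 9^{2} - \frac{9}{8} + \frac{9^{3}}{8}\right) + 1\right) = 7 \left(\left(-5 + 81 - \frac{9}{8} + \frac{1}{8} \cdot 729\right) + 1\right) = 7 \left(\left(-5 + 81 - \frac{9}{8} + \frac{729}{8}\right) + 1\right) = 7 \left(166 + 1\right) = 7 \cdot 167 = 1169$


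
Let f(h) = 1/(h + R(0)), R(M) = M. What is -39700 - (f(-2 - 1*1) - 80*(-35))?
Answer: -127499/3 ≈ -42500.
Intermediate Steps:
f(h) = 1/h (f(h) = 1/(h + 0) = 1/h)
-39700 - (f(-2 - 1*1) - 80*(-35)) = -39700 - (1/(-2 - 1*1) - 80*(-35)) = -39700 - (1/(-2 - 1) + 2800) = -39700 - (1/(-3) + 2800) = -39700 - (-⅓ + 2800) = -39700 - 1*8399/3 = -39700 - 8399/3 = -127499/3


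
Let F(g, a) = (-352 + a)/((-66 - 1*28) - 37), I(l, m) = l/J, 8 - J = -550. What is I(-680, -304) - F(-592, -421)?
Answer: -260207/36549 ≈ -7.1194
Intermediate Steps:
J = 558 (J = 8 - 1*(-550) = 8 + 550 = 558)
I(l, m) = l/558
F(g, a) = 352/131 - a/131 (F(g, a) = (-352 + a)/((-66 - 28) - 37) = (-352 + a)/(-94 - 37) = (-352 + a)/(-131) = (-352 + a)*(-1/131) = 352/131 - a/131)
I(-680, -304) - F(-592, -421) = (1/558)*(-680) - (352/131 - 1/131*(-421)) = -340/279 - (352/131 + 421/131) = -340/279 - 1*773/131 = -340/279 - 773/131 = -260207/36549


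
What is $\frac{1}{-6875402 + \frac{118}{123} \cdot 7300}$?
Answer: $- \frac{123}{844813046} \approx -1.4559 \cdot 10^{-7}$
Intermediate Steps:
$\frac{1}{-6875402 + \frac{118}{123} \cdot 7300} = \frac{1}{-6875402 + \frac{861400}{123}} = \frac{1}{- \frac{844813046}{123}} = - \frac{123}{844813046}$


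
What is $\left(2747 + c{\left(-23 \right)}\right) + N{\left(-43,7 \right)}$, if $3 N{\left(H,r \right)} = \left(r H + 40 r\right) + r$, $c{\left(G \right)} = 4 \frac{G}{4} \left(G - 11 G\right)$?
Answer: $- \frac{7643}{3} \approx -2547.7$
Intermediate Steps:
$c{\left(G \right)} = - 10 G^{2}$ ($c{\left(G \right)} = 4 G \frac{1}{4} \left(- 10 G\right) = 4 \frac{G}{4} \left(- 10 G\right) = G \left(- 10 G\right) = - 10 G^{2}$)
$N{\left(H,r \right)} = \frac{41 r}{3} + \frac{H r}{3}$ ($N{\left(H,r \right)} = \frac{\left(r H + 40 r\right) + r}{3} = \frac{\left(H r + 40 r\right) + r}{3} = \frac{\left(40 r + H r\right) + r}{3} = \frac{41 r + H r}{3} = \frac{41 r}{3} + \frac{H r}{3}$)
$\left(2747 + c{\left(-23 \right)}\right) + N{\left(-43,7 \right)} = \left(2747 - 10 \left(-23\right)^{2}\right) + \frac{1}{3} \cdot 7 \left(41 - 43\right) = \left(2747 - 5290\right) + \frac{1}{3} \cdot 7 \left(-2\right) = \left(2747 - 5290\right) - \frac{14}{3} = -2543 - \frac{14}{3} = - \frac{7643}{3}$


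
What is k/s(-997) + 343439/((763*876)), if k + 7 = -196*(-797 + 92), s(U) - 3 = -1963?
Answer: -467755279/6683880 ≈ -69.983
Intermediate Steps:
s(U) = -1960 (s(U) = 3 - 1963 = -1960)
k = 138173 (k = -7 - 196*(-797 + 92) = -7 - 196*(-705) = -7 + 138180 = 138173)
k/s(-997) + 343439/((763*876)) = 138173/(-1960) + 343439/((763*876)) = 138173*(-1/1960) + 343439/668388 = -19739/280 + 343439*(1/668388) = -19739/280 + 343439/668388 = -467755279/6683880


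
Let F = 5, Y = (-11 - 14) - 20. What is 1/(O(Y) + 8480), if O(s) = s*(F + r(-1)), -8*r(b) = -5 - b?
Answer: 2/16465 ≈ 0.00012147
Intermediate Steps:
r(b) = 5/8 + b/8 (r(b) = -(-5 - b)/8 = 5/8 + b/8)
Y = -45 (Y = -25 - 20 = -45)
O(s) = 11*s/2 (O(s) = s*(5 + (5/8 + (1/8)*(-1))) = s*(5 + (5/8 - 1/8)) = s*(5 + 1/2) = s*(11/2) = 11*s/2)
1/(O(Y) + 8480) = 1/((11/2)*(-45) + 8480) = 1/(-495/2 + 8480) = 1/(16465/2) = 2/16465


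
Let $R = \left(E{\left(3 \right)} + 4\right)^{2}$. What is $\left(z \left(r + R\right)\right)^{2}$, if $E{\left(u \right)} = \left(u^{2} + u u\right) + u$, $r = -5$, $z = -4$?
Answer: $6150400$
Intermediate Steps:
$E{\left(u \right)} = u + 2 u^{2}$ ($E{\left(u \right)} = \left(u^{2} + u^{2}\right) + u = 2 u^{2} + u = u + 2 u^{2}$)
$R = 625$ ($R = \left(3 \left(1 + 2 \cdot 3\right) + 4\right)^{2} = \left(3 \left(1 + 6\right) + 4\right)^{2} = \left(3 \cdot 7 + 4\right)^{2} = \left(21 + 4\right)^{2} = 25^{2} = 625$)
$\left(z \left(r + R\right)\right)^{2} = \left(- 4 \left(-5 + 625\right)\right)^{2} = \left(\left(-4\right) 620\right)^{2} = \left(-2480\right)^{2} = 6150400$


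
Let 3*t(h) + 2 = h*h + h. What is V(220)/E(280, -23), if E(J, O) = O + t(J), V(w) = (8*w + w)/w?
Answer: 9/26203 ≈ 0.00034347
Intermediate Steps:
t(h) = -2/3 + h/3 + h**2/3 (t(h) = -2/3 + (h*h + h)/3 = -2/3 + (h**2 + h)/3 = -2/3 + (h + h**2)/3 = -2/3 + (h/3 + h**2/3) = -2/3 + h/3 + h**2/3)
V(w) = 9 (V(w) = (9*w)/w = 9)
E(J, O) = -2/3 + O + J/3 + J**2/3 (E(J, O) = O + (-2/3 + J/3 + J**2/3) = -2/3 + O + J/3 + J**2/3)
V(220)/E(280, -23) = 9/(-2/3 - 23 + (1/3)*280 + (1/3)*280**2) = 9/(-2/3 - 23 + 280/3 + (1/3)*78400) = 9/(-2/3 - 23 + 280/3 + 78400/3) = 9/26203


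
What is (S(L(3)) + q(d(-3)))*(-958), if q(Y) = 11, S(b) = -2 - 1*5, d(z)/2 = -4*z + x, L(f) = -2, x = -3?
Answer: -3832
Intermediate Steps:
d(z) = -6 - 8*z (d(z) = 2*(-4*z - 3) = 2*(-3 - 4*z) = -6 - 8*z)
S(b) = -7 (S(b) = -2 - 5 = -7)
(S(L(3)) + q(d(-3)))*(-958) = (-7 + 11)*(-958) = 4*(-958) = -3832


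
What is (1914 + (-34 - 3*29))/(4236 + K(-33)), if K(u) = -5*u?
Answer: 11/27 ≈ 0.40741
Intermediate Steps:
(1914 + (-34 - 3*29))/(4236 + K(-33)) = (1914 + (-34 - 3*29))/(4236 - 5*(-33)) = (1914 + (-34 - 87))/(4236 + 165) = (1914 - 121)/4401 = 1793*(1/4401) = 11/27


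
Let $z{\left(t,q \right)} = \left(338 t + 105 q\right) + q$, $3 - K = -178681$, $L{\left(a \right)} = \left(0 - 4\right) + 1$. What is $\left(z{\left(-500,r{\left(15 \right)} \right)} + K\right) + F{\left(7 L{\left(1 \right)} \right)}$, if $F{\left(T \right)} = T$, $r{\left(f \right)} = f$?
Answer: $11253$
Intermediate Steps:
$L{\left(a \right)} = -3$ ($L{\left(a \right)} = -4 + 1 = -3$)
$K = 178684$ ($K = 3 - -178681 = 3 + 178681 = 178684$)
$z{\left(t,q \right)} = 106 q + 338 t$ ($z{\left(t,q \right)} = \left(105 q + 338 t\right) + q = 106 q + 338 t$)
$\left(z{\left(-500,r{\left(15 \right)} \right)} + K\right) + F{\left(7 L{\left(1 \right)} \right)} = \left(\left(106 \cdot 15 + 338 \left(-500\right)\right) + 178684\right) + 7 \left(-3\right) = \left(\left(1590 - 169000\right) + 178684\right) - 21 = \left(-167410 + 178684\right) - 21 = 11274 - 21 = 11253$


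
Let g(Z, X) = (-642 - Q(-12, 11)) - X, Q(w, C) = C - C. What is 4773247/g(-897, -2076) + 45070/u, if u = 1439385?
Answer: 152680105855/45868402 ≈ 3328.7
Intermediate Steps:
Q(w, C) = 0
g(Z, X) = -642 - X (g(Z, X) = (-642 - 1*0) - X = (-642 + 0) - X = -642 - X)
4773247/g(-897, -2076) + 45070/u = 4773247/(-642 - 1*(-2076)) + 45070/1439385 = 4773247/(-642 + 2076) + 45070*(1/1439385) = 4773247/1434 + 9014/287877 = 152680105855/45868402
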